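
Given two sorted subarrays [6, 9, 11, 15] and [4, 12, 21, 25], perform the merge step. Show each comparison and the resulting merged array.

Merging process:

Compare 6 vs 4: take 4 from right. Merged: [4]
Compare 6 vs 12: take 6 from left. Merged: [4, 6]
Compare 9 vs 12: take 9 from left. Merged: [4, 6, 9]
Compare 11 vs 12: take 11 from left. Merged: [4, 6, 9, 11]
Compare 15 vs 12: take 12 from right. Merged: [4, 6, 9, 11, 12]
Compare 15 vs 21: take 15 from left. Merged: [4, 6, 9, 11, 12, 15]
Append remaining from right: [21, 25]. Merged: [4, 6, 9, 11, 12, 15, 21, 25]

Final merged array: [4, 6, 9, 11, 12, 15, 21, 25]
Total comparisons: 6

The merged array is [4, 6, 9, 11, 12, 15, 21, 25], requiring 6 comparisons. The merge step runs in O(n) time where n is the total number of elements.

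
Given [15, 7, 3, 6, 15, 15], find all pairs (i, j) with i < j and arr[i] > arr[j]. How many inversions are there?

Finding inversions in [15, 7, 3, 6, 15, 15]:

(0, 1): arr[0]=15 > arr[1]=7
(0, 2): arr[0]=15 > arr[2]=3
(0, 3): arr[0]=15 > arr[3]=6
(1, 2): arr[1]=7 > arr[2]=3
(1, 3): arr[1]=7 > arr[3]=6

Total inversions: 5

The array has 5 inversion(s): (0,1), (0,2), (0,3), (1,2), (1,3). Each pair (i,j) satisfies i < j and arr[i] > arr[j].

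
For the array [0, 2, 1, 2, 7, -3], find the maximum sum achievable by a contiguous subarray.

Using Kadane's algorithm on [0, 2, 1, 2, 7, -3]:

Scanning through the array:
Position 1 (value 2): max_ending_here = 2, max_so_far = 2
Position 2 (value 1): max_ending_here = 3, max_so_far = 3
Position 3 (value 2): max_ending_here = 5, max_so_far = 5
Position 4 (value 7): max_ending_here = 12, max_so_far = 12
Position 5 (value -3): max_ending_here = 9, max_so_far = 12

Maximum subarray: [0, 2, 1, 2, 7]
Maximum sum: 12

The maximum subarray is [0, 2, 1, 2, 7] with sum 12. This subarray runs from index 0 to index 4.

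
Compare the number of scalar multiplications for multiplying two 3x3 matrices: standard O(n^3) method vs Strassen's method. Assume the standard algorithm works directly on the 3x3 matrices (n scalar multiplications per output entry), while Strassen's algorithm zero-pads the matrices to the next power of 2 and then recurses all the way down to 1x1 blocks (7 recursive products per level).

Matrix multiplication for 3x3 matrices:

Strassen's algorithm requires power-of-2 dimensions. Pad 3x3 to 4x4 (next power of 2).

Standard algorithm: 3^3 = 27 multiplications
Strassen's algorithm: 7^(log2(4)) = 7^2 = 49 multiplications
Difference: 27 - 49 = -22 (Strassen uses MORE here due to padding overhead — for small or just-over-power-of-2 n, padding can outweigh the per-level savings)

Standard: 27 multiplications (3^3). Strassen: 49 multiplications (7^2, after padding to 4x4). Strassen reduces 8 recursive multiplications to 7 at each level.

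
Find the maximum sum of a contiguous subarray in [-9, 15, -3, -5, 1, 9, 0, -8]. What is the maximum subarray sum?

Using Kadane's algorithm on [-9, 15, -3, -5, 1, 9, 0, -8]:

Scanning through the array:
Position 1 (value 15): max_ending_here = 15, max_so_far = 15
Position 2 (value -3): max_ending_here = 12, max_so_far = 15
Position 3 (value -5): max_ending_here = 7, max_so_far = 15
Position 4 (value 1): max_ending_here = 8, max_so_far = 15
Position 5 (value 9): max_ending_here = 17, max_so_far = 17
Position 6 (value 0): max_ending_here = 17, max_so_far = 17
Position 7 (value -8): max_ending_here = 9, max_so_far = 17

Maximum subarray: [15, -3, -5, 1, 9]
Maximum sum: 17

The maximum subarray is [15, -3, -5, 1, 9] with sum 17. This subarray runs from index 1 to index 5.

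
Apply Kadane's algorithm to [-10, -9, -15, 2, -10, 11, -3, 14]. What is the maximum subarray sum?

Using Kadane's algorithm on [-10, -9, -15, 2, -10, 11, -3, 14]:

Scanning through the array:
Position 1 (value -9): max_ending_here = -9, max_so_far = -9
Position 2 (value -15): max_ending_here = -15, max_so_far = -9
Position 3 (value 2): max_ending_here = 2, max_so_far = 2
Position 4 (value -10): max_ending_here = -8, max_so_far = 2
Position 5 (value 11): max_ending_here = 11, max_so_far = 11
Position 6 (value -3): max_ending_here = 8, max_so_far = 11
Position 7 (value 14): max_ending_here = 22, max_so_far = 22

Maximum subarray: [11, -3, 14]
Maximum sum: 22

The maximum subarray is [11, -3, 14] with sum 22. This subarray runs from index 5 to index 7.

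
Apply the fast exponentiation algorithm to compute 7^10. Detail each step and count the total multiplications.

Computing 7^10 by squaring (build up from 7^1; each line after the first costs one multiplication):

7^1 = 7
7^2 = (7^1)^2 = 7^2 = 49
7^4 = (7^2)^2 = 49^2 = 2401
7^5 = 7 * 7^4 = 7 * 2401 = 16807
7^10 = (7^5)^2 = 16807^2 = 282475249

Result: 282475249
Multiplications needed: 4 (4 lines after 7^1)

7^10 = 282475249. Using exponentiation by squaring, this requires 4 multiplications. The key idea: if the exponent is even, square the half-power; if odd, multiply by the base once.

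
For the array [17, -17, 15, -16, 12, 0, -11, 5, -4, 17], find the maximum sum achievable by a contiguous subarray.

Using Kadane's algorithm on [17, -17, 15, -16, 12, 0, -11, 5, -4, 17]:

Scanning through the array:
Position 1 (value -17): max_ending_here = 0, max_so_far = 17
Position 2 (value 15): max_ending_here = 15, max_so_far = 17
Position 3 (value -16): max_ending_here = -1, max_so_far = 17
Position 4 (value 12): max_ending_here = 12, max_so_far = 17
Position 5 (value 0): max_ending_here = 12, max_so_far = 17
Position 6 (value -11): max_ending_here = 1, max_so_far = 17
Position 7 (value 5): max_ending_here = 6, max_so_far = 17
Position 8 (value -4): max_ending_here = 2, max_so_far = 17
Position 9 (value 17): max_ending_here = 19, max_so_far = 19

Maximum subarray: [12, 0, -11, 5, -4, 17]
Maximum sum: 19

The maximum subarray is [12, 0, -11, 5, -4, 17] with sum 19. This subarray runs from index 4 to index 9.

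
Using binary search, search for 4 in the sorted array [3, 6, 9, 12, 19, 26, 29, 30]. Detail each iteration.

Binary search for 4 in [3, 6, 9, 12, 19, 26, 29, 30]:

lo=0, hi=7, mid=3, arr[mid]=12 -> 12 > 4, search left half
lo=0, hi=2, mid=1, arr[mid]=6 -> 6 > 4, search left half
lo=0, hi=0, mid=0, arr[mid]=3 -> 3 < 4, search right half
lo=1 > hi=0, target 4 not found

Binary search determines that 4 is not in the array after 3 comparisons. The search space was exhausted without finding the target.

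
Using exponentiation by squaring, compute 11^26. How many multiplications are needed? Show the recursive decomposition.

Computing 11^26 by squaring (build up from 11^1; each line after the first costs one multiplication):

11^1 = 11
11^2 = (11^1)^2 = 11^2 = 121
11^3 = 11 * 11^2 = 11 * 121 = 1331
11^6 = (11^3)^2 = 1331^2 = 1771561
11^12 = (11^6)^2 = 1771561^2 = 3138428376721
11^13 = 11 * 11^12 = 11 * 3138428376721 = 34522712143931
11^26 = (11^13)^2 = 34522712143931^2 = 1191817653772720942460132761

Result: 1191817653772720942460132761
Multiplications needed: 6 (6 lines after 11^1)

11^26 = 1191817653772720942460132761. Using exponentiation by squaring, this requires 6 multiplications. The key idea: if the exponent is even, square the half-power; if odd, multiply by the base once.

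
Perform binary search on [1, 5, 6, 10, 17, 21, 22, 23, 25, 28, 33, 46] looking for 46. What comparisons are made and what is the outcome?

Binary search for 46 in [1, 5, 6, 10, 17, 21, 22, 23, 25, 28, 33, 46]:

lo=0, hi=11, mid=5, arr[mid]=21 -> 21 < 46, search right half
lo=6, hi=11, mid=8, arr[mid]=25 -> 25 < 46, search right half
lo=9, hi=11, mid=10, arr[mid]=33 -> 33 < 46, search right half
lo=11, hi=11, mid=11, arr[mid]=46 -> Found target at index 11!

Binary search finds 46 at index 11 after 4 comparisons. The search repeatedly halves the search space by comparing with the middle element.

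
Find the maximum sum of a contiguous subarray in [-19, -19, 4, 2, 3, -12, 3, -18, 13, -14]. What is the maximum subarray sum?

Using Kadane's algorithm on [-19, -19, 4, 2, 3, -12, 3, -18, 13, -14]:

Scanning through the array:
Position 1 (value -19): max_ending_here = -19, max_so_far = -19
Position 2 (value 4): max_ending_here = 4, max_so_far = 4
Position 3 (value 2): max_ending_here = 6, max_so_far = 6
Position 4 (value 3): max_ending_here = 9, max_so_far = 9
Position 5 (value -12): max_ending_here = -3, max_so_far = 9
Position 6 (value 3): max_ending_here = 3, max_so_far = 9
Position 7 (value -18): max_ending_here = -15, max_so_far = 9
Position 8 (value 13): max_ending_here = 13, max_so_far = 13
Position 9 (value -14): max_ending_here = -1, max_so_far = 13

Maximum subarray: [13]
Maximum sum: 13

The maximum subarray is [13] with sum 13. This subarray runs from index 8 to index 8.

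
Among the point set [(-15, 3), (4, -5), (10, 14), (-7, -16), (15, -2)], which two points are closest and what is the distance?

Computing all pairwise distances among 5 points:

d((-15, 3), (4, -5)) = 20.6155
d((-15, 3), (10, 14)) = 27.313
d((-15, 3), (-7, -16)) = 20.6155
d((-15, 3), (15, -2)) = 30.4138
d((4, -5), (10, 14)) = 19.9249
d((4, -5), (-7, -16)) = 15.5563
d((4, -5), (15, -2)) = 11.4018 <-- minimum
d((10, 14), (-7, -16)) = 34.4819
d((10, 14), (15, -2)) = 16.7631
d((-7, -16), (15, -2)) = 26.0768

Closest pair: (4, -5) and (15, -2) with distance 11.4018

The closest pair is (4, -5) and (15, -2) with Euclidean distance 11.4018. For 5 points, brute-force pairwise comparison is shown above. For large n, the divide-and-conquer algorithm (sort by x, recurse on halves, check the dividing strip) achieves O(n log n).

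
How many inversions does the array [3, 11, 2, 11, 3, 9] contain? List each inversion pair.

Finding inversions in [3, 11, 2, 11, 3, 9]:

(0, 2): arr[0]=3 > arr[2]=2
(1, 2): arr[1]=11 > arr[2]=2
(1, 4): arr[1]=11 > arr[4]=3
(1, 5): arr[1]=11 > arr[5]=9
(3, 4): arr[3]=11 > arr[4]=3
(3, 5): arr[3]=11 > arr[5]=9

Total inversions: 6

The array has 6 inversion(s): (0,2), (1,2), (1,4), (1,5), (3,4), (3,5). Each pair (i,j) satisfies i < j and arr[i] > arr[j].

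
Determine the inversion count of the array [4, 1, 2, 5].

Finding inversions in [4, 1, 2, 5]:

(0, 1): arr[0]=4 > arr[1]=1
(0, 2): arr[0]=4 > arr[2]=2

Total inversions: 2

The array has 2 inversion(s): (0,1), (0,2). Each pair (i,j) satisfies i < j and arr[i] > arr[j].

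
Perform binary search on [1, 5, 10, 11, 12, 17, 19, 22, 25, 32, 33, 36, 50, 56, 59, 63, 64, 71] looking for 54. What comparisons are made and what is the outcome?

Binary search for 54 in [1, 5, 10, 11, 12, 17, 19, 22, 25, 32, 33, 36, 50, 56, 59, 63, 64, 71]:

lo=0, hi=17, mid=8, arr[mid]=25 -> 25 < 54, search right half
lo=9, hi=17, mid=13, arr[mid]=56 -> 56 > 54, search left half
lo=9, hi=12, mid=10, arr[mid]=33 -> 33 < 54, search right half
lo=11, hi=12, mid=11, arr[mid]=36 -> 36 < 54, search right half
lo=12, hi=12, mid=12, arr[mid]=50 -> 50 < 54, search right half
lo=13 > hi=12, target 54 not found

Binary search determines that 54 is not in the array after 5 comparisons. The search space was exhausted without finding the target.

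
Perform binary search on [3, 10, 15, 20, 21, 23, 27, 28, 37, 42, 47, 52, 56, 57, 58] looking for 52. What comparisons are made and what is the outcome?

Binary search for 52 in [3, 10, 15, 20, 21, 23, 27, 28, 37, 42, 47, 52, 56, 57, 58]:

lo=0, hi=14, mid=7, arr[mid]=28 -> 28 < 52, search right half
lo=8, hi=14, mid=11, arr[mid]=52 -> Found target at index 11!

Binary search finds 52 at index 11 after 2 comparisons. The search repeatedly halves the search space by comparing with the middle element.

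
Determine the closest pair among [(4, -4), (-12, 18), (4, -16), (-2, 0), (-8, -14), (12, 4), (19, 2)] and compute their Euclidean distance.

Computing all pairwise distances among 7 points:

d((4, -4), (-12, 18)) = 27.2029
d((4, -4), (4, -16)) = 12.0
d((4, -4), (-2, 0)) = 7.2111 <-- minimum
d((4, -4), (-8, -14)) = 15.6205
d((4, -4), (12, 4)) = 11.3137
d((4, -4), (19, 2)) = 16.1555
d((-12, 18), (4, -16)) = 37.5766
d((-12, 18), (-2, 0)) = 20.5913
d((-12, 18), (-8, -14)) = 32.249
d((-12, 18), (12, 4)) = 27.7849
d((-12, 18), (19, 2)) = 34.8855
d((4, -16), (-2, 0)) = 17.088
d((4, -16), (-8, -14)) = 12.1655
d((4, -16), (12, 4)) = 21.5407
d((4, -16), (19, 2)) = 23.4307
d((-2, 0), (-8, -14)) = 15.2315
d((-2, 0), (12, 4)) = 14.5602
d((-2, 0), (19, 2)) = 21.095
d((-8, -14), (12, 4)) = 26.9072
d((-8, -14), (19, 2)) = 31.3847
d((12, 4), (19, 2)) = 7.2801

Closest pair: (4, -4) and (-2, 0) with distance 7.2111

The closest pair is (4, -4) and (-2, 0) with Euclidean distance 7.2111. For 7 points, brute-force pairwise comparison is shown above. For large n, the divide-and-conquer algorithm (sort by x, recurse on halves, check the dividing strip) achieves O(n log n).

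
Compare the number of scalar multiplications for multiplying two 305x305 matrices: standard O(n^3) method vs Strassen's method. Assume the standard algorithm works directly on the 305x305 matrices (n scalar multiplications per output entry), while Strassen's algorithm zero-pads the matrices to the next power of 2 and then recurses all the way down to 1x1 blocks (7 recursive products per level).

Matrix multiplication for 305x305 matrices:

Strassen's algorithm requires power-of-2 dimensions. Pad 305x305 to 512x512 (next power of 2).

Standard algorithm: 305^3 = 28372625 multiplications
Strassen's algorithm: 7^(log2(512)) = 7^9 = 40353607 multiplications
Difference: 28372625 - 40353607 = -11980982 (Strassen uses MORE here due to padding overhead — for small or just-over-power-of-2 n, padding can outweigh the per-level savings)

Standard: 28372625 multiplications (305^3). Strassen: 40353607 multiplications (7^9, after padding to 512x512). Strassen reduces 8 recursive multiplications to 7 at each level.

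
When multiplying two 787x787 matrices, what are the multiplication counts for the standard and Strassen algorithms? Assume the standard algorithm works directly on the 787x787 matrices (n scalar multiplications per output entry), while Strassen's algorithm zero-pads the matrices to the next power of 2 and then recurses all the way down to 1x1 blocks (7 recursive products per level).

Matrix multiplication for 787x787 matrices:

Strassen's algorithm requires power-of-2 dimensions. Pad 787x787 to 1024x1024 (next power of 2).

Standard algorithm: 787^3 = 487443403 multiplications
Strassen's algorithm: 7^(log2(1024)) = 7^10 = 282475249 multiplications
Savings: 487443403 - 282475249 = 204968154 multiplications

Standard: 487443403 multiplications (787^3). Strassen: 282475249 multiplications (7^10, after padding to 1024x1024). Strassen reduces 8 recursive multiplications to 7 at each level.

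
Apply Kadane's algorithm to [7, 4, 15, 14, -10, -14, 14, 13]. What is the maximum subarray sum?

Using Kadane's algorithm on [7, 4, 15, 14, -10, -14, 14, 13]:

Scanning through the array:
Position 1 (value 4): max_ending_here = 11, max_so_far = 11
Position 2 (value 15): max_ending_here = 26, max_so_far = 26
Position 3 (value 14): max_ending_here = 40, max_so_far = 40
Position 4 (value -10): max_ending_here = 30, max_so_far = 40
Position 5 (value -14): max_ending_here = 16, max_so_far = 40
Position 6 (value 14): max_ending_here = 30, max_so_far = 40
Position 7 (value 13): max_ending_here = 43, max_so_far = 43

Maximum subarray: [7, 4, 15, 14, -10, -14, 14, 13]
Maximum sum: 43

The maximum subarray is [7, 4, 15, 14, -10, -14, 14, 13] with sum 43. This subarray runs from index 0 to index 7.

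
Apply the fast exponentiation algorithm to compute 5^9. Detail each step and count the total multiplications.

Computing 5^9 by squaring (build up from 5^1; each line after the first costs one multiplication):

5^1 = 5
5^2 = (5^1)^2 = 5^2 = 25
5^4 = (5^2)^2 = 25^2 = 625
5^8 = (5^4)^2 = 625^2 = 390625
5^9 = 5 * 5^8 = 5 * 390625 = 1953125

Result: 1953125
Multiplications needed: 4 (4 lines after 5^1)

5^9 = 1953125. Using exponentiation by squaring, this requires 4 multiplications. The key idea: if the exponent is even, square the half-power; if odd, multiply by the base once.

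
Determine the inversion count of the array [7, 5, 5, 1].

Finding inversions in [7, 5, 5, 1]:

(0, 1): arr[0]=7 > arr[1]=5
(0, 2): arr[0]=7 > arr[2]=5
(0, 3): arr[0]=7 > arr[3]=1
(1, 3): arr[1]=5 > arr[3]=1
(2, 3): arr[2]=5 > arr[3]=1

Total inversions: 5

The array has 5 inversion(s): (0,1), (0,2), (0,3), (1,3), (2,3). Each pair (i,j) satisfies i < j and arr[i] > arr[j].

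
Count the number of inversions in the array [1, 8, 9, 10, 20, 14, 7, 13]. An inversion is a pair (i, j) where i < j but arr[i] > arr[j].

Finding inversions in [1, 8, 9, 10, 20, 14, 7, 13]:

(1, 6): arr[1]=8 > arr[6]=7
(2, 6): arr[2]=9 > arr[6]=7
(3, 6): arr[3]=10 > arr[6]=7
(4, 5): arr[4]=20 > arr[5]=14
(4, 6): arr[4]=20 > arr[6]=7
(4, 7): arr[4]=20 > arr[7]=13
(5, 6): arr[5]=14 > arr[6]=7
(5, 7): arr[5]=14 > arr[7]=13

Total inversions: 8

The array has 8 inversion(s): (1,6), (2,6), (3,6), (4,5), (4,6), (4,7), (5,6), (5,7). Each pair (i,j) satisfies i < j and arr[i] > arr[j].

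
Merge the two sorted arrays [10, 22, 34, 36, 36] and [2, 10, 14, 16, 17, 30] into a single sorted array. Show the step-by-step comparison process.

Merging process:

Compare 10 vs 2: take 2 from right. Merged: [2]
Compare 10 vs 10: take 10 from left. Merged: [2, 10]
Compare 22 vs 10: take 10 from right. Merged: [2, 10, 10]
Compare 22 vs 14: take 14 from right. Merged: [2, 10, 10, 14]
Compare 22 vs 16: take 16 from right. Merged: [2, 10, 10, 14, 16]
Compare 22 vs 17: take 17 from right. Merged: [2, 10, 10, 14, 16, 17]
Compare 22 vs 30: take 22 from left. Merged: [2, 10, 10, 14, 16, 17, 22]
Compare 34 vs 30: take 30 from right. Merged: [2, 10, 10, 14, 16, 17, 22, 30]
Append remaining from left: [34, 36, 36]. Merged: [2, 10, 10, 14, 16, 17, 22, 30, 34, 36, 36]

Final merged array: [2, 10, 10, 14, 16, 17, 22, 30, 34, 36, 36]
Total comparisons: 8

The merged array is [2, 10, 10, 14, 16, 17, 22, 30, 34, 36, 36], requiring 8 comparisons. The merge step runs in O(n) time where n is the total number of elements.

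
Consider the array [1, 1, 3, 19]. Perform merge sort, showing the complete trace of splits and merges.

Merge sort trace:

Split: [1, 1, 3, 19] -> [1, 1] and [3, 19]
  Split: [1, 1] -> [1] and [1]
  Merge: [1] + [1] -> [1, 1]
  Split: [3, 19] -> [3] and [19]
  Merge: [3] + [19] -> [3, 19]
Merge: [1, 1] + [3, 19] -> [1, 1, 3, 19]

Final sorted array: [1, 1, 3, 19]

The merge sort proceeds by recursively splitting the array and merging sorted halves.
After all merges, the sorted array is [1, 1, 3, 19].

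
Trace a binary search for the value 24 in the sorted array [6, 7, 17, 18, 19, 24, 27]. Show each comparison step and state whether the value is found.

Binary search for 24 in [6, 7, 17, 18, 19, 24, 27]:

lo=0, hi=6, mid=3, arr[mid]=18 -> 18 < 24, search right half
lo=4, hi=6, mid=5, arr[mid]=24 -> Found target at index 5!

Binary search finds 24 at index 5 after 2 comparisons. The search repeatedly halves the search space by comparing with the middle element.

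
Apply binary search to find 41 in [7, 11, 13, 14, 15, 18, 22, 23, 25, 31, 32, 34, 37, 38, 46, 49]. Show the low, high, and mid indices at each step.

Binary search for 41 in [7, 11, 13, 14, 15, 18, 22, 23, 25, 31, 32, 34, 37, 38, 46, 49]:

lo=0, hi=15, mid=7, arr[mid]=23 -> 23 < 41, search right half
lo=8, hi=15, mid=11, arr[mid]=34 -> 34 < 41, search right half
lo=12, hi=15, mid=13, arr[mid]=38 -> 38 < 41, search right half
lo=14, hi=15, mid=14, arr[mid]=46 -> 46 > 41, search left half
lo=14 > hi=13, target 41 not found

Binary search determines that 41 is not in the array after 4 comparisons. The search space was exhausted without finding the target.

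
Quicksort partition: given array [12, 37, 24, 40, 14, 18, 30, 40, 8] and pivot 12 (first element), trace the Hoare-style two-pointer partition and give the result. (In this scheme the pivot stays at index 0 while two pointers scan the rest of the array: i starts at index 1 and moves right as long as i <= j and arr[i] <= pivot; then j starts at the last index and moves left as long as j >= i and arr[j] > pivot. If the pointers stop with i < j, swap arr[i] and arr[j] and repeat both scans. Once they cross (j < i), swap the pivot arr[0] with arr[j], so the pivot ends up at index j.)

Hoare-style two-pointer partition with pivot = 12:

Initial array: [12, 37, 24, 40, 14, 18, 30, 40, 8]

Pointers start at i = 1, j = 8.
i stops at index 1 (arr[1]=37 > 12), j stops at index 8 (arr[8]=8 <= 12): swap arr[1] and arr[8], array becomes [12, 8, 24, 40, 14, 18, 30, 40, 37]
i ends at 2, j ends at 1: the pointers have crossed (j < i), so scanning stops.

Swap pivot arr[0] with arr[1] to place pivot at position 1: [8, 12, 24, 40, 14, 18, 30, 40, 37]
Pivot position: 1

After partitioning with pivot 12, the array becomes [8, 12, 24, 40, 14, 18, 30, 40, 37]. The pivot is placed at index 1. All elements to the left of the pivot are <= 12, and all elements to the right are > 12.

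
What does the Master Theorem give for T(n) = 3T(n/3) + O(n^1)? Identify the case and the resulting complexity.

Master Theorem for T(n) = 3T(n/3) + O(n^1):

a = 3, b = 3, c = 1
log_b(a) = log_3(3) = 1.0000

Case 2: c = 1 = log_3(3) = 1.0000
T(n) = O(n^1 log n) = O(n log n)

For T(n) = 3T(n/3) + O(n^1): log_3(3) = 1.0000. This is Case 2 of the Master Theorem (c = log_b(a), equal work at all levels), giving O(n log n).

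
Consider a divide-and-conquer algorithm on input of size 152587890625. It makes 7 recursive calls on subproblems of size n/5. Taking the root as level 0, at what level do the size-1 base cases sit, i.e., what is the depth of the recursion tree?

For divide and conquer with division factor 5:

Problem sizes at each level:
Level 0: 152587890625
Level 1: 30517578125
Level 2: 6103515625
Level 3: 1220703125
Level 4: 244140625
Level 5: 48828125
Level 6: 9765625
Level 7: 1953125
Level 8: 390625
Level 9: 78125
Level 10: 15625
Level 11: 3125
Level 12: 625
Level 13: 125
Level 14: 25
Level 15: 5
Level 16: 1

The root is level 0 and the size-1 base case is level 16 (the tree spans levels 0 through 16, i.e. 17 levels counting the root), so the depth is the number of divisions: log_5(152587890625) = 16

The recursion tree depth is log_5(152587890625) = 16. At each level, the problem size is divided by 5, so it takes 16 divisions to reduce to a base case of size 1. The algorithm makes 7 recursive calls at each level.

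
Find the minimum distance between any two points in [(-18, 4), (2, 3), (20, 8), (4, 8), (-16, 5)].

Computing all pairwise distances among 5 points:

d((-18, 4), (2, 3)) = 20.025
d((-18, 4), (20, 8)) = 38.2099
d((-18, 4), (4, 8)) = 22.3607
d((-18, 4), (-16, 5)) = 2.2361 <-- minimum
d((2, 3), (20, 8)) = 18.6815
d((2, 3), (4, 8)) = 5.3852
d((2, 3), (-16, 5)) = 18.1108
d((20, 8), (4, 8)) = 16.0
d((20, 8), (-16, 5)) = 36.1248
d((4, 8), (-16, 5)) = 20.2237

Closest pair: (-18, 4) and (-16, 5) with distance 2.2361

The closest pair is (-18, 4) and (-16, 5) with Euclidean distance 2.2361. For 5 points, brute-force pairwise comparison is shown above. For large n, the divide-and-conquer algorithm (sort by x, recurse on halves, check the dividing strip) achieves O(n log n).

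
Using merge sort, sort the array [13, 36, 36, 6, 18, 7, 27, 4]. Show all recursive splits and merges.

Merge sort trace:

Split: [13, 36, 36, 6, 18, 7, 27, 4] -> [13, 36, 36, 6] and [18, 7, 27, 4]
  Split: [13, 36, 36, 6] -> [13, 36] and [36, 6]
    Split: [13, 36] -> [13] and [36]
    Merge: [13] + [36] -> [13, 36]
    Split: [36, 6] -> [36] and [6]
    Merge: [36] + [6] -> [6, 36]
  Merge: [13, 36] + [6, 36] -> [6, 13, 36, 36]
  Split: [18, 7, 27, 4] -> [18, 7] and [27, 4]
    Split: [18, 7] -> [18] and [7]
    Merge: [18] + [7] -> [7, 18]
    Split: [27, 4] -> [27] and [4]
    Merge: [27] + [4] -> [4, 27]
  Merge: [7, 18] + [4, 27] -> [4, 7, 18, 27]
Merge: [6, 13, 36, 36] + [4, 7, 18, 27] -> [4, 6, 7, 13, 18, 27, 36, 36]

Final sorted array: [4, 6, 7, 13, 18, 27, 36, 36]

The merge sort proceeds by recursively splitting the array and merging sorted halves.
After all merges, the sorted array is [4, 6, 7, 13, 18, 27, 36, 36].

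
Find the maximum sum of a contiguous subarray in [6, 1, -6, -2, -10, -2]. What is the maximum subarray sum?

Using Kadane's algorithm on [6, 1, -6, -2, -10, -2]:

Scanning through the array:
Position 1 (value 1): max_ending_here = 7, max_so_far = 7
Position 2 (value -6): max_ending_here = 1, max_so_far = 7
Position 3 (value -2): max_ending_here = -1, max_so_far = 7
Position 4 (value -10): max_ending_here = -10, max_so_far = 7
Position 5 (value -2): max_ending_here = -2, max_so_far = 7

Maximum subarray: [6, 1]
Maximum sum: 7

The maximum subarray is [6, 1] with sum 7. This subarray runs from index 0 to index 1.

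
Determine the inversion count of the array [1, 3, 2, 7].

Finding inversions in [1, 3, 2, 7]:

(1, 2): arr[1]=3 > arr[2]=2

Total inversions: 1

The array has 1 inversion(s): (1,2). Each pair (i,j) satisfies i < j and arr[i] > arr[j].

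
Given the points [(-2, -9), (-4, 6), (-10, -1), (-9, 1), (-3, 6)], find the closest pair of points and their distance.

Computing all pairwise distances among 5 points:

d((-2, -9), (-4, 6)) = 15.1327
d((-2, -9), (-10, -1)) = 11.3137
d((-2, -9), (-9, 1)) = 12.2066
d((-2, -9), (-3, 6)) = 15.0333
d((-4, 6), (-10, -1)) = 9.2195
d((-4, 6), (-9, 1)) = 7.0711
d((-4, 6), (-3, 6)) = 1.0 <-- minimum
d((-10, -1), (-9, 1)) = 2.2361
d((-10, -1), (-3, 6)) = 9.8995
d((-9, 1), (-3, 6)) = 7.8102

Closest pair: (-4, 6) and (-3, 6) with distance 1.0

The closest pair is (-4, 6) and (-3, 6) with Euclidean distance 1.0. For 5 points, brute-force pairwise comparison is shown above. For large n, the divide-and-conquer algorithm (sort by x, recurse on halves, check the dividing strip) achieves O(n log n).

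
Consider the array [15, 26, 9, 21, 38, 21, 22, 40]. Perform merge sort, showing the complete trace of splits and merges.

Merge sort trace:

Split: [15, 26, 9, 21, 38, 21, 22, 40] -> [15, 26, 9, 21] and [38, 21, 22, 40]
  Split: [15, 26, 9, 21] -> [15, 26] and [9, 21]
    Split: [15, 26] -> [15] and [26]
    Merge: [15] + [26] -> [15, 26]
    Split: [9, 21] -> [9] and [21]
    Merge: [9] + [21] -> [9, 21]
  Merge: [15, 26] + [9, 21] -> [9, 15, 21, 26]
  Split: [38, 21, 22, 40] -> [38, 21] and [22, 40]
    Split: [38, 21] -> [38] and [21]
    Merge: [38] + [21] -> [21, 38]
    Split: [22, 40] -> [22] and [40]
    Merge: [22] + [40] -> [22, 40]
  Merge: [21, 38] + [22, 40] -> [21, 22, 38, 40]
Merge: [9, 15, 21, 26] + [21, 22, 38, 40] -> [9, 15, 21, 21, 22, 26, 38, 40]

Final sorted array: [9, 15, 21, 21, 22, 26, 38, 40]

The merge sort proceeds by recursively splitting the array and merging sorted halves.
After all merges, the sorted array is [9, 15, 21, 21, 22, 26, 38, 40].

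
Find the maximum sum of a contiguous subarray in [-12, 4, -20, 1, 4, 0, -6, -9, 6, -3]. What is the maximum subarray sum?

Using Kadane's algorithm on [-12, 4, -20, 1, 4, 0, -6, -9, 6, -3]:

Scanning through the array:
Position 1 (value 4): max_ending_here = 4, max_so_far = 4
Position 2 (value -20): max_ending_here = -16, max_so_far = 4
Position 3 (value 1): max_ending_here = 1, max_so_far = 4
Position 4 (value 4): max_ending_here = 5, max_so_far = 5
Position 5 (value 0): max_ending_here = 5, max_so_far = 5
Position 6 (value -6): max_ending_here = -1, max_so_far = 5
Position 7 (value -9): max_ending_here = -9, max_so_far = 5
Position 8 (value 6): max_ending_here = 6, max_so_far = 6
Position 9 (value -3): max_ending_here = 3, max_so_far = 6

Maximum subarray: [6]
Maximum sum: 6

The maximum subarray is [6] with sum 6. This subarray runs from index 8 to index 8.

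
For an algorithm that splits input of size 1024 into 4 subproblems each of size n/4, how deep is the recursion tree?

For divide and conquer with division factor 4:

Problem sizes at each level:
Level 0: 1024
Level 1: 256
Level 2: 64
Level 3: 16
Level 4: 4
Level 5: 1

The root is level 0 and the size-1 base case is level 5 (the tree spans levels 0 through 5, i.e. 6 levels counting the root), so the depth is the number of divisions: log_4(1024) = 5

The recursion tree depth is log_4(1024) = 5. At each level, the problem size is divided by 4, so it takes 5 divisions to reduce to a base case of size 1. The algorithm makes 4 recursive calls at each level.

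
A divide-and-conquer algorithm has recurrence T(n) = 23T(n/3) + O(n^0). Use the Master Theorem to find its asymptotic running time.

Master Theorem for T(n) = 23T(n/3) + O(n^0):

a = 23, b = 3, c = 0
log_b(a) = log_3(23) = 2.8540

Case 1: c = 0 < log_3(23) = 2.8540
T(n) = O(n^(log_3 23))

For T(n) = 23T(n/3) + O(n^0): log_3(23) = 2.8540. This is Case 1 of the Master Theorem (c < log_b(a), work dominated by leaves), giving O(n^(log_3 23)).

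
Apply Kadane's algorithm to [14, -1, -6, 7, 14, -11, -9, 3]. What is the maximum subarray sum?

Using Kadane's algorithm on [14, -1, -6, 7, 14, -11, -9, 3]:

Scanning through the array:
Position 1 (value -1): max_ending_here = 13, max_so_far = 14
Position 2 (value -6): max_ending_here = 7, max_so_far = 14
Position 3 (value 7): max_ending_here = 14, max_so_far = 14
Position 4 (value 14): max_ending_here = 28, max_so_far = 28
Position 5 (value -11): max_ending_here = 17, max_so_far = 28
Position 6 (value -9): max_ending_here = 8, max_so_far = 28
Position 7 (value 3): max_ending_here = 11, max_so_far = 28

Maximum subarray: [14, -1, -6, 7, 14]
Maximum sum: 28

The maximum subarray is [14, -1, -6, 7, 14] with sum 28. This subarray runs from index 0 to index 4.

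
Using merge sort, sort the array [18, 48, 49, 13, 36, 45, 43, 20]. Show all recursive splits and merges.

Merge sort trace:

Split: [18, 48, 49, 13, 36, 45, 43, 20] -> [18, 48, 49, 13] and [36, 45, 43, 20]
  Split: [18, 48, 49, 13] -> [18, 48] and [49, 13]
    Split: [18, 48] -> [18] and [48]
    Merge: [18] + [48] -> [18, 48]
    Split: [49, 13] -> [49] and [13]
    Merge: [49] + [13] -> [13, 49]
  Merge: [18, 48] + [13, 49] -> [13, 18, 48, 49]
  Split: [36, 45, 43, 20] -> [36, 45] and [43, 20]
    Split: [36, 45] -> [36] and [45]
    Merge: [36] + [45] -> [36, 45]
    Split: [43, 20] -> [43] and [20]
    Merge: [43] + [20] -> [20, 43]
  Merge: [36, 45] + [20, 43] -> [20, 36, 43, 45]
Merge: [13, 18, 48, 49] + [20, 36, 43, 45] -> [13, 18, 20, 36, 43, 45, 48, 49]

Final sorted array: [13, 18, 20, 36, 43, 45, 48, 49]

The merge sort proceeds by recursively splitting the array and merging sorted halves.
After all merges, the sorted array is [13, 18, 20, 36, 43, 45, 48, 49].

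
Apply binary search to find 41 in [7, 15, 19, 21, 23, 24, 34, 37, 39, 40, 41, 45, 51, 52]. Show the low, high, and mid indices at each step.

Binary search for 41 in [7, 15, 19, 21, 23, 24, 34, 37, 39, 40, 41, 45, 51, 52]:

lo=0, hi=13, mid=6, arr[mid]=34 -> 34 < 41, search right half
lo=7, hi=13, mid=10, arr[mid]=41 -> Found target at index 10!

Binary search finds 41 at index 10 after 2 comparisons. The search repeatedly halves the search space by comparing with the middle element.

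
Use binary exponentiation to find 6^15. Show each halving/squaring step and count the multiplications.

Computing 6^15 by squaring (build up from 6^1; each line after the first costs one multiplication):

6^1 = 6
6^2 = (6^1)^2 = 6^2 = 36
6^3 = 6 * 6^2 = 6 * 36 = 216
6^6 = (6^3)^2 = 216^2 = 46656
6^7 = 6 * 6^6 = 6 * 46656 = 279936
6^14 = (6^7)^2 = 279936^2 = 78364164096
6^15 = 6 * 6^14 = 6 * 78364164096 = 470184984576

Result: 470184984576
Multiplications needed: 6 (6 lines after 6^1)

6^15 = 470184984576. Using exponentiation by squaring, this requires 6 multiplications. The key idea: if the exponent is even, square the half-power; if odd, multiply by the base once.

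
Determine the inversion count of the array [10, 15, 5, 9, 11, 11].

Finding inversions in [10, 15, 5, 9, 11, 11]:

(0, 2): arr[0]=10 > arr[2]=5
(0, 3): arr[0]=10 > arr[3]=9
(1, 2): arr[1]=15 > arr[2]=5
(1, 3): arr[1]=15 > arr[3]=9
(1, 4): arr[1]=15 > arr[4]=11
(1, 5): arr[1]=15 > arr[5]=11

Total inversions: 6

The array has 6 inversion(s): (0,2), (0,3), (1,2), (1,3), (1,4), (1,5). Each pair (i,j) satisfies i < j and arr[i] > arr[j].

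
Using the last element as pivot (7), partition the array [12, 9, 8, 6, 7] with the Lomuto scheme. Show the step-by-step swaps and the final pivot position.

Lomuto partition with pivot = 7:

Initial array: [12, 9, 8, 6, 7]

arr[0]=12 > 7: no swap
arr[1]=9 > 7: no swap
arr[2]=8 > 7: no swap
arr[3]=6 <= 7: swap with position 0, array becomes [6, 9, 8, 12, 7]

Place pivot at position 1: [6, 7, 8, 12, 9]
Pivot position: 1

After partitioning with pivot 7, the array becomes [6, 7, 8, 12, 9]. The pivot is placed at index 1. All elements to the left of the pivot are <= 7, and all elements to the right are > 7.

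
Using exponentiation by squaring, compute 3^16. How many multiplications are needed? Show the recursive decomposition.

Computing 3^16 by squaring (build up from 3^1; each line after the first costs one multiplication):

3^1 = 3
3^2 = (3^1)^2 = 3^2 = 9
3^4 = (3^2)^2 = 9^2 = 81
3^8 = (3^4)^2 = 81^2 = 6561
3^16 = (3^8)^2 = 6561^2 = 43046721

Result: 43046721
Multiplications needed: 4 (4 lines after 3^1)

3^16 = 43046721. Using exponentiation by squaring, this requires 4 multiplications. The key idea: if the exponent is even, square the half-power; if odd, multiply by the base once.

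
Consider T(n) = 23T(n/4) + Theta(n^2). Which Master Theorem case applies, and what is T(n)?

Master Theorem for T(n) = 23T(n/4) + O(n^2):

a = 23, b = 4, c = 2
log_b(a) = log_4(23) = 2.2618

Case 1: c = 2 < log_4(23) = 2.2618
T(n) = O(n^(log_4 23))

For T(n) = 23T(n/4) + O(n^2): log_4(23) = 2.2618. This is Case 1 of the Master Theorem (c < log_b(a), work dominated by leaves), giving O(n^(log_4 23)).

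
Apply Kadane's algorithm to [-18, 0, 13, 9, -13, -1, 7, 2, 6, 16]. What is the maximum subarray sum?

Using Kadane's algorithm on [-18, 0, 13, 9, -13, -1, 7, 2, 6, 16]:

Scanning through the array:
Position 1 (value 0): max_ending_here = 0, max_so_far = 0
Position 2 (value 13): max_ending_here = 13, max_so_far = 13
Position 3 (value 9): max_ending_here = 22, max_so_far = 22
Position 4 (value -13): max_ending_here = 9, max_so_far = 22
Position 5 (value -1): max_ending_here = 8, max_so_far = 22
Position 6 (value 7): max_ending_here = 15, max_so_far = 22
Position 7 (value 2): max_ending_here = 17, max_so_far = 22
Position 8 (value 6): max_ending_here = 23, max_so_far = 23
Position 9 (value 16): max_ending_here = 39, max_so_far = 39

Maximum subarray: [0, 13, 9, -13, -1, 7, 2, 6, 16]
Maximum sum: 39

The maximum subarray is [0, 13, 9, -13, -1, 7, 2, 6, 16] with sum 39. This subarray runs from index 1 to index 9.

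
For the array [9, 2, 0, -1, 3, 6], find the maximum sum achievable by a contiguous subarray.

Using Kadane's algorithm on [9, 2, 0, -1, 3, 6]:

Scanning through the array:
Position 1 (value 2): max_ending_here = 11, max_so_far = 11
Position 2 (value 0): max_ending_here = 11, max_so_far = 11
Position 3 (value -1): max_ending_here = 10, max_so_far = 11
Position 4 (value 3): max_ending_here = 13, max_so_far = 13
Position 5 (value 6): max_ending_here = 19, max_so_far = 19

Maximum subarray: [9, 2, 0, -1, 3, 6]
Maximum sum: 19

The maximum subarray is [9, 2, 0, -1, 3, 6] with sum 19. This subarray runs from index 0 to index 5.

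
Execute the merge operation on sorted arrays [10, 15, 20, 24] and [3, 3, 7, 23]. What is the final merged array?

Merging process:

Compare 10 vs 3: take 3 from right. Merged: [3]
Compare 10 vs 3: take 3 from right. Merged: [3, 3]
Compare 10 vs 7: take 7 from right. Merged: [3, 3, 7]
Compare 10 vs 23: take 10 from left. Merged: [3, 3, 7, 10]
Compare 15 vs 23: take 15 from left. Merged: [3, 3, 7, 10, 15]
Compare 20 vs 23: take 20 from left. Merged: [3, 3, 7, 10, 15, 20]
Compare 24 vs 23: take 23 from right. Merged: [3, 3, 7, 10, 15, 20, 23]
Append remaining from left: [24]. Merged: [3, 3, 7, 10, 15, 20, 23, 24]

Final merged array: [3, 3, 7, 10, 15, 20, 23, 24]
Total comparisons: 7

The merged array is [3, 3, 7, 10, 15, 20, 23, 24], requiring 7 comparisons. The merge step runs in O(n) time where n is the total number of elements.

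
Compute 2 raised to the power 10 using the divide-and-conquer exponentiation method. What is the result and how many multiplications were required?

Computing 2^10 by squaring (build up from 2^1; each line after the first costs one multiplication):

2^1 = 2
2^2 = (2^1)^2 = 2^2 = 4
2^4 = (2^2)^2 = 4^2 = 16
2^5 = 2 * 2^4 = 2 * 16 = 32
2^10 = (2^5)^2 = 32^2 = 1024

Result: 1024
Multiplications needed: 4 (4 lines after 2^1)

2^10 = 1024. Using exponentiation by squaring, this requires 4 multiplications. The key idea: if the exponent is even, square the half-power; if odd, multiply by the base once.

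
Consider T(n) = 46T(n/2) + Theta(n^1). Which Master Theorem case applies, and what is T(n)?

Master Theorem for T(n) = 46T(n/2) + O(n^1):

a = 46, b = 2, c = 1
log_b(a) = log_2(46) = 5.5236

Case 1: c = 1 < log_2(46) = 5.5236
T(n) = O(n^(log_2 46))

For T(n) = 46T(n/2) + O(n^1): log_2(46) = 5.5236. This is Case 1 of the Master Theorem (c < log_b(a), work dominated by leaves), giving O(n^(log_2 46)).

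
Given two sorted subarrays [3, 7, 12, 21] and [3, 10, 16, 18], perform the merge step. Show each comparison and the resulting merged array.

Merging process:

Compare 3 vs 3: take 3 from left. Merged: [3]
Compare 7 vs 3: take 3 from right. Merged: [3, 3]
Compare 7 vs 10: take 7 from left. Merged: [3, 3, 7]
Compare 12 vs 10: take 10 from right. Merged: [3, 3, 7, 10]
Compare 12 vs 16: take 12 from left. Merged: [3, 3, 7, 10, 12]
Compare 21 vs 16: take 16 from right. Merged: [3, 3, 7, 10, 12, 16]
Compare 21 vs 18: take 18 from right. Merged: [3, 3, 7, 10, 12, 16, 18]
Append remaining from left: [21]. Merged: [3, 3, 7, 10, 12, 16, 18, 21]

Final merged array: [3, 3, 7, 10, 12, 16, 18, 21]
Total comparisons: 7

The merged array is [3, 3, 7, 10, 12, 16, 18, 21], requiring 7 comparisons. The merge step runs in O(n) time where n is the total number of elements.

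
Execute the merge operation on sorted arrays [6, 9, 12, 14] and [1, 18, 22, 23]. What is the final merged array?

Merging process:

Compare 6 vs 1: take 1 from right. Merged: [1]
Compare 6 vs 18: take 6 from left. Merged: [1, 6]
Compare 9 vs 18: take 9 from left. Merged: [1, 6, 9]
Compare 12 vs 18: take 12 from left. Merged: [1, 6, 9, 12]
Compare 14 vs 18: take 14 from left. Merged: [1, 6, 9, 12, 14]
Append remaining from right: [18, 22, 23]. Merged: [1, 6, 9, 12, 14, 18, 22, 23]

Final merged array: [1, 6, 9, 12, 14, 18, 22, 23]
Total comparisons: 5

The merged array is [1, 6, 9, 12, 14, 18, 22, 23], requiring 5 comparisons. The merge step runs in O(n) time where n is the total number of elements.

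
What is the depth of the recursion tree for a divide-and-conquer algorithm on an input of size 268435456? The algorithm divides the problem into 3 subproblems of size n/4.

For divide and conquer with division factor 4:

Problem sizes at each level:
Level 0: 268435456
Level 1: 67108864
Level 2: 16777216
Level 3: 4194304
Level 4: 1048576
Level 5: 262144
Level 6: 65536
Level 7: 16384
Level 8: 4096
Level 9: 1024
Level 10: 256
Level 11: 64
Level 12: 16
Level 13: 4
Level 14: 1

The root is level 0 and the size-1 base case is level 14 (the tree spans levels 0 through 14, i.e. 15 levels counting the root), so the depth is the number of divisions: log_4(268435456) = 14

The recursion tree depth is log_4(268435456) = 14. At each level, the problem size is divided by 4, so it takes 14 divisions to reduce to a base case of size 1. The algorithm makes 3 recursive calls at each level.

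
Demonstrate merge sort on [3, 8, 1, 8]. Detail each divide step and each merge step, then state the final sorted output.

Merge sort trace:

Split: [3, 8, 1, 8] -> [3, 8] and [1, 8]
  Split: [3, 8] -> [3] and [8]
  Merge: [3] + [8] -> [3, 8]
  Split: [1, 8] -> [1] and [8]
  Merge: [1] + [8] -> [1, 8]
Merge: [3, 8] + [1, 8] -> [1, 3, 8, 8]

Final sorted array: [1, 3, 8, 8]

The merge sort proceeds by recursively splitting the array and merging sorted halves.
After all merges, the sorted array is [1, 3, 8, 8].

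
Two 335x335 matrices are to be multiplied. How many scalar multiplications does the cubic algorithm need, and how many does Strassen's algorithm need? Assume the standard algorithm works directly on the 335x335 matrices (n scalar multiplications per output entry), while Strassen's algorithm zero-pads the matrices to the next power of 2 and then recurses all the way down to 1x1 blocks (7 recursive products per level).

Matrix multiplication for 335x335 matrices:

Strassen's algorithm requires power-of-2 dimensions. Pad 335x335 to 512x512 (next power of 2).

Standard algorithm: 335^3 = 37595375 multiplications
Strassen's algorithm: 7^(log2(512)) = 7^9 = 40353607 multiplications
Difference: 37595375 - 40353607 = -2758232 (Strassen uses MORE here due to padding overhead — for small or just-over-power-of-2 n, padding can outweigh the per-level savings)

Standard: 37595375 multiplications (335^3). Strassen: 40353607 multiplications (7^9, after padding to 512x512). Strassen reduces 8 recursive multiplications to 7 at each level.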